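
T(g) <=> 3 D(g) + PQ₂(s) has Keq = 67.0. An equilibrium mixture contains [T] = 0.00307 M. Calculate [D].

[D] = 0.590 M

(PQ₂ is a pure solid — omitted from Keq.)
At equilibrium, Keq = [D]³ / [T] = 67.0.
([D])³ / (0.00307) = 67.0
[D]³ = 0.206 ⇒ [D] = 0.590 M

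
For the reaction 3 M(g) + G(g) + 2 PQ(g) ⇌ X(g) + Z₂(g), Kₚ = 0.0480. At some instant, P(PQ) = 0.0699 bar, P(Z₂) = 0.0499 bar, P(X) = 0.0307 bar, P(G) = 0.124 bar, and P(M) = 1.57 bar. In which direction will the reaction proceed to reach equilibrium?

Qₚ = P(X)·P(Z₂) / (P(M)³·P(G)·P(PQ)²) = (0.0307)·(0.0499) / ((1.57)³·(0.124)·(0.0699)²) = 0.653
Qₚ = 0.653 > Kₚ = 0.0480, so the reverse reaction proceeds.

toward reactants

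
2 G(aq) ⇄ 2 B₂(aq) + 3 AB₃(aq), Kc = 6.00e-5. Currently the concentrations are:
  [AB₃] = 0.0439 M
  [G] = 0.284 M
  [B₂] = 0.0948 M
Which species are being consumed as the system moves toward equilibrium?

Qc = [B₂]²·[AB₃]³ / [G]² = (0.0948)²·(0.0439)³ / (0.284)² = 9.43e-6
Qc = 9.43e-6 < Kc = 6.00e-5: net forward reaction.

G (reactants)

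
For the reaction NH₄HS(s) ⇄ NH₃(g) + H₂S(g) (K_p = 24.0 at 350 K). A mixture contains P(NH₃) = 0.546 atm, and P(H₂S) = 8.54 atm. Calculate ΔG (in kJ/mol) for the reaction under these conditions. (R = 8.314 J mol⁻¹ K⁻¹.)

ΔG = -4.77 kJ/mol

(NH₄HS is a pure solid — omitted from Q_p.)
Q_p = P(NH₃)·P(H₂S) = (0.546)·(8.54) = 4.66
ΔG = RT ln(Q_p/K_p) = (8.314 J mol⁻¹ K⁻¹)(350 K) × ln(4.66/24.0)
   = (2.910 kJ/mol)(-1.639) = -4.77 kJ/mol
ΔG < 0, so the forward reaction is spontaneous (proceeds forward).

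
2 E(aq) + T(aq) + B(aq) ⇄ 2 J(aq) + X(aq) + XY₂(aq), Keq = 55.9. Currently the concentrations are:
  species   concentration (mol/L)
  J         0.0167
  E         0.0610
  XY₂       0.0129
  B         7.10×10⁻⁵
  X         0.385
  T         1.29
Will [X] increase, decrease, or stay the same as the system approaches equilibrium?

Q = [J]²·[X]·[XY₂] / ([E]²·[T]·[B]) = (0.0167)²·(0.385)·(0.0129) / ((0.0610)²·(1.29)·(7.10×10⁻⁵)) = 4.06
Q = 4.06 < Keq = 55.9: net forward reaction.
X is a product, so it increases.

increase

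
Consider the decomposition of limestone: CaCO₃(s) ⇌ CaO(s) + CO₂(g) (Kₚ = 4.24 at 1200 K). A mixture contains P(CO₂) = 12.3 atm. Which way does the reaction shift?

toward reactants

(CaCO₃, CaO are pure solids — omitted from Qₚ.)
Qₚ = P(CO₂) = 12.3
Qₚ = 12.3 > Kₚ = 4.24, so the reverse reaction proceeds.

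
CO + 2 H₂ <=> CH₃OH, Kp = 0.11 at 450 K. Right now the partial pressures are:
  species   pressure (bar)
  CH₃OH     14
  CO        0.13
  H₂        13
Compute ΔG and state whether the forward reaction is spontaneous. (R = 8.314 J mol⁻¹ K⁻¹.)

ΔG = 6.57 kJ/mol; the forward reaction is non-spontaneous

Qp = P(CH₃OH) / (P(CO)·P(H₂)²) = (14) / ((0.13)·(13)²) = 0.637
ΔG = RT ln(Qp/Kp) = (8.314 J mol⁻¹ K⁻¹)(450 K) × ln(0.637/0.11)
   = (3.741 kJ/mol)(1.756) = 6.57 kJ/mol
ΔG > 0, so the forward reaction is non-spontaneous (proceeds in reverse).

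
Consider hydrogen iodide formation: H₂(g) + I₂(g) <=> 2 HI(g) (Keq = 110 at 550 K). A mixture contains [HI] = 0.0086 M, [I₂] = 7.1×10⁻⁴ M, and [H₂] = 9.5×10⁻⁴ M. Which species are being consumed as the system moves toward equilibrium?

none (at equilibrium)

Q = [HI]² / ([H₂]·[I₂]) = (0.0086)² / ((9.5×10⁻⁴)·(7.1×10⁻⁴)) = 110
Q = 110 = Keq; the system is at equilibrium.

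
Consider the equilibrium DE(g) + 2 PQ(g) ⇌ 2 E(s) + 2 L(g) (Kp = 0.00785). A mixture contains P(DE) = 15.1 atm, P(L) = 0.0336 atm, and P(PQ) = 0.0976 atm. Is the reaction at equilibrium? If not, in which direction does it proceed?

(E is a pure solid — omitted from Qp.)
Qp = P(L)² / (P(DE)·P(PQ)²) = (0.0336)² / ((15.1)·(0.0976)²) = 0.00785
Qp = 0.00785 = Kp, so the system is already at equilibrium.

at equilibrium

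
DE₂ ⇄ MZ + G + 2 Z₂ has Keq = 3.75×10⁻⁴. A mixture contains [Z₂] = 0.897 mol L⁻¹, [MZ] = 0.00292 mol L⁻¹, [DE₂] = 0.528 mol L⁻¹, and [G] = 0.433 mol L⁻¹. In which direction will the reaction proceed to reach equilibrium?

Q = [MZ]·[G]·[Z₂]² / [DE₂] = (0.00292)·(0.433)·(0.897)² / (0.528) = 0.00193
Q = 0.00193 > Keq = 3.75×10⁻⁴, so the reverse reaction proceeds.

reverse (toward reactants)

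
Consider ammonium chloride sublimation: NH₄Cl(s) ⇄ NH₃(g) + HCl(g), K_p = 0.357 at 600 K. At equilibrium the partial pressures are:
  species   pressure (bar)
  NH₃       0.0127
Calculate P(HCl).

(NH₄Cl is a pure solid — omitted from K_p.)
At equilibrium, K_p = P(NH₃)·P(HCl) = 0.357.
(0.0127)·(P(HCl)) = 0.357
P(HCl) = 28.1 bar

P(HCl) = 28.1 bar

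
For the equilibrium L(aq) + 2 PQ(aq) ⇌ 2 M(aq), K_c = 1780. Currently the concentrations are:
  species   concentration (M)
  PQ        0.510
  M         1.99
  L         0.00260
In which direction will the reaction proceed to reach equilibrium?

Q_c = [M]² / ([L]·[PQ]²) = (1.99)² / ((0.00260)·(0.510)²) = 5860
Q_c = 5860 > K_c = 1780, so the reverse reaction proceeds.

toward reactants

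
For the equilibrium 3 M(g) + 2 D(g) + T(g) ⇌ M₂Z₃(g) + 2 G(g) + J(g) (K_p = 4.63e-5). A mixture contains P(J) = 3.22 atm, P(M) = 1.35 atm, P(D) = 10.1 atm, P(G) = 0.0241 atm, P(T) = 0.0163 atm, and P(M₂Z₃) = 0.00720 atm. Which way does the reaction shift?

Q_p = P(M₂Z₃)·P(G)²·P(J) / (P(M)³·P(D)²·P(T)) = (0.00720)·(0.0241)²·(3.22) / ((1.35)³·(10.1)²·(0.0163)) = 3.29e-6
Q_p = 3.29e-6 < K_p = 4.63e-5, so the forward reaction proceeds.

to the right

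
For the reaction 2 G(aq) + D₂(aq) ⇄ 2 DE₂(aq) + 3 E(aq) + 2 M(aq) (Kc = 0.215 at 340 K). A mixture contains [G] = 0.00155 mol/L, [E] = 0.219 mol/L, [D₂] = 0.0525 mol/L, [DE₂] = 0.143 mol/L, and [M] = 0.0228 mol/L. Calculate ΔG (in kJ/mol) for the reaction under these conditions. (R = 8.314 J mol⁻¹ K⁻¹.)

ΔG = 4.00 kJ/mol

Qc = [DE₂]²·[E]³·[M]² / ([G]²·[D₂]) = (0.143)²·(0.219)³·(0.0228)² / ((0.00155)²·(0.0525)) = 0.885
ΔG = RT ln(Qc/Kc) = (8.314 J mol⁻¹ K⁻¹)(340 K) × ln(0.885/0.215)
   = (2.827 kJ/mol)(1.415) = 4.00 kJ/mol
ΔG > 0, so the forward reaction is non-spontaneous (proceeds in reverse).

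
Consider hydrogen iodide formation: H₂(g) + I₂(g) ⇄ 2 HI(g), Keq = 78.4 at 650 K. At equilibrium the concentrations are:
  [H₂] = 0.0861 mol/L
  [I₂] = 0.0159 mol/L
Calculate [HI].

At equilibrium, Keq = [HI]² / ([H₂]·[I₂]) = 78.4.
([HI])² / ((0.0861)·(0.0159)) = 78.4
[HI]² = 0.107 ⇒ [HI] = 0.328 mol/L

[HI] = 0.328 mol/L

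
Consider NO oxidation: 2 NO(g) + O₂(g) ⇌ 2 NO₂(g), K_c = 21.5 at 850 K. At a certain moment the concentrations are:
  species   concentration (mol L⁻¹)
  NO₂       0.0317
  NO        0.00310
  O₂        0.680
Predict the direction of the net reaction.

Q_c = [NO₂]² / ([NO]²·[O₂]) = (0.0317)² / ((0.00310)²·(0.680)) = 154
Q_c = 154 > K_c = 21.5, so the reverse reaction proceeds.

toward reactants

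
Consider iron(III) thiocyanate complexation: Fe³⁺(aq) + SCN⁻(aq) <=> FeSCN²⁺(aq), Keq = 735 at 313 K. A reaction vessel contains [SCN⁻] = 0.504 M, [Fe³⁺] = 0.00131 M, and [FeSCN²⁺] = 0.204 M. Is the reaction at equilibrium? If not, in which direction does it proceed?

toward products

Q = [FeSCN²⁺] / ([Fe³⁺]·[SCN⁻]) = (0.204) / ((0.00131)·(0.504)) = 309
Q = 309 < Keq = 735, so the forward reaction proceeds.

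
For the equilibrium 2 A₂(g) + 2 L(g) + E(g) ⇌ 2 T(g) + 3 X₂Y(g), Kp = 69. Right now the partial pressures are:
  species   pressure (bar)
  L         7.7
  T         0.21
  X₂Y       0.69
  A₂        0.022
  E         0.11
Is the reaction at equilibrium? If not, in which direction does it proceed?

in the forward direction

Qp = P(T)²·P(X₂Y)³ / (P(A₂)²·P(L)²·P(E)) = (0.21)²·(0.69)³ / ((0.022)²·(7.7)²·(0.11)) = 4.6
Qp = 4.6 < Kp = 69, so the forward reaction proceeds.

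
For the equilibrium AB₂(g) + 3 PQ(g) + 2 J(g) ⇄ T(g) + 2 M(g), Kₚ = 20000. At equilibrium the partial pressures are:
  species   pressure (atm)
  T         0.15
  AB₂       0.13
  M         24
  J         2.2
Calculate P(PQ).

At equilibrium, Kₚ = P(T)·P(M)² / (P(AB₂)·P(PQ)³·P(J)²) = 20000.
(0.15)·(24)² / ((0.13)·(P(PQ))³·(2.2)²) = 20000
P(PQ)³ = 0.00687 ⇒ P(PQ) = 0.19 atm

P(PQ) = 0.19 atm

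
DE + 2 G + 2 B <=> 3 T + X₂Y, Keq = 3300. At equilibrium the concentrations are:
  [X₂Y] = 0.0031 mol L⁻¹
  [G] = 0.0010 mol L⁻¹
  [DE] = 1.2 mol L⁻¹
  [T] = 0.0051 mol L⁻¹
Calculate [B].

[B] = 3.2×10⁻⁴ mol L⁻¹

At equilibrium, Keq = [T]³·[X₂Y] / ([DE]·[G]²·[B]²) = 3300.
(0.0051)³·(0.0031) / ((1.2)·(0.0010)²·([B])²) = 3300
[B]² = 1.04×10⁻⁷ ⇒ [B] = 3.2×10⁻⁴ mol L⁻¹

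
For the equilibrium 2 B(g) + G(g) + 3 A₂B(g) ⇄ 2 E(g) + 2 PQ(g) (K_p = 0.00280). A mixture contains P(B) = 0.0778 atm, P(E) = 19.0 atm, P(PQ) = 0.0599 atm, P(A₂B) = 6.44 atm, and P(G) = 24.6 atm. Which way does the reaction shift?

Q_p = P(E)²·P(PQ)² / (P(B)²·P(G)·P(A₂B)³) = (19.0)²·(0.0599)² / ((0.0778)²·(24.6)·(6.44)³) = 0.0326
Q_p = 0.0326 > K_p = 0.00280, so the reverse reaction proceeds.

toward reactants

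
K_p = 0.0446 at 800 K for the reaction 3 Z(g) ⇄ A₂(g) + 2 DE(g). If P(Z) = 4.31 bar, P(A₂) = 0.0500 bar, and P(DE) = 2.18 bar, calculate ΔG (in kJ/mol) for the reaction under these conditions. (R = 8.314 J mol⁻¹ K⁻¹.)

ΔG = -18.0 kJ/mol

Q_p = P(A₂)·P(DE)² / P(Z)³ = (0.0500)·(2.18)² / (4.31)³ = 0.00297
ΔG = RT ln(Q_p/K_p) = (8.314 J mol⁻¹ K⁻¹)(800 K) × ln(0.00297/0.0446)
   = (6.651 kJ/mol)(-2.709) = -18.0 kJ/mol
ΔG < 0, so the forward reaction is spontaneous (proceeds forward).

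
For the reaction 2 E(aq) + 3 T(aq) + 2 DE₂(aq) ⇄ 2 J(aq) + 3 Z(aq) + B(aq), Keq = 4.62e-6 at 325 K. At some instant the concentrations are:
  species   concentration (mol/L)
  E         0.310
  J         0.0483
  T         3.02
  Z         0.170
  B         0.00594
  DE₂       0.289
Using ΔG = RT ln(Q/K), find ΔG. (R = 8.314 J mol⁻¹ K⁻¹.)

Q = [J]²·[Z]³·[B] / ([E]²·[T]³·[DE₂]²) = (0.0483)²·(0.170)³·(0.00594) / ((0.310)²·(3.02)³·(0.289)²) = 3.08e-7
ΔG = RT ln(Q/Keq) = (8.314 J mol⁻¹ K⁻¹)(325 K) × ln(3.08e-7/4.62e-6)
   = (2.702 kJ/mol)(-2.708) = -7.32 kJ/mol
ΔG < 0, so the forward reaction is spontaneous (proceeds forward).

ΔG = -7.32 kJ/mol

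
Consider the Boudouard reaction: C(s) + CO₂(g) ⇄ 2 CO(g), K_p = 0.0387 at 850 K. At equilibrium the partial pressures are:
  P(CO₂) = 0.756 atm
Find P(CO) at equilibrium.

(C is a pure solid — omitted from K_p.)
At equilibrium, K_p = P(CO)² / P(CO₂) = 0.0387.
(P(CO))² / (0.756) = 0.0387
P(CO)² = 0.0293 ⇒ P(CO) = 0.171 atm

P(CO) = 0.171 atm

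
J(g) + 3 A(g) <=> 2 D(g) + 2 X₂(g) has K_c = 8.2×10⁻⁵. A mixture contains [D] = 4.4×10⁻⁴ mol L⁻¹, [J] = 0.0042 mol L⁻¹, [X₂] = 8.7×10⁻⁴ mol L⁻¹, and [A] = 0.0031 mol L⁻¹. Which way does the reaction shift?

Q_c = [D]²·[X₂]² / ([J]·[A]³) = (4.4×10⁻⁴)²·(8.7×10⁻⁴)² / ((0.0042)·(0.0031)³) = 0.0012
Q_c = 0.0012 > K_c = 8.2×10⁻⁵, so the reverse reaction proceeds.

to the left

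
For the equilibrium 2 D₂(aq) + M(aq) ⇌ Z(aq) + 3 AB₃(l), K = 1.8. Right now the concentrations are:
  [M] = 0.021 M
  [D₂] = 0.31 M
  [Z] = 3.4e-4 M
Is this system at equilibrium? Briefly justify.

no; Q < K, reaction proceeds forward

(AB₃ is a pure liquid — omitted from Q.)
Q = [Z] / ([D₂]²·[M]) = (3.4e-4) / ((0.31)²·(0.021)) = 0.17
Q = 0.17 < K = 1.8: net forward reaction.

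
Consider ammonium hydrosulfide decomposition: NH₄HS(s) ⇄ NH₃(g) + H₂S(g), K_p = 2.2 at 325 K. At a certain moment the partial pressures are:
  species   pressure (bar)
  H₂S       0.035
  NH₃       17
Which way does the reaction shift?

toward products

(NH₄HS is a pure solid — omitted from Q_p.)
Q_p = P(NH₃)·P(H₂S) = (17)·(0.035) = 0.60
Q_p = 0.60 < K_p = 2.2, so the forward reaction proceeds.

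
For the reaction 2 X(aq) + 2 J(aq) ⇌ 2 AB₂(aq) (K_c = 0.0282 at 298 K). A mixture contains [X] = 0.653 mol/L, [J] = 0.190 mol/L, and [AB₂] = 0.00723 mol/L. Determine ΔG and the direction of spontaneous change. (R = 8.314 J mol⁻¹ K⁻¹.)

ΔG = -5.24 kJ/mol; the forward reaction is spontaneous

Q_c = [AB₂]² / ([X]²·[J]²) = (0.00723)² / ((0.653)²·(0.190)²) = 0.00340
ΔG = RT ln(Q_c/K_c) = (8.314 J mol⁻¹ K⁻¹)(298 K) × ln(0.00340/0.0282)
   = (2.478 kJ/mol)(-2.116) = -5.24 kJ/mol
ΔG < 0, so the forward reaction is spontaneous (proceeds forward).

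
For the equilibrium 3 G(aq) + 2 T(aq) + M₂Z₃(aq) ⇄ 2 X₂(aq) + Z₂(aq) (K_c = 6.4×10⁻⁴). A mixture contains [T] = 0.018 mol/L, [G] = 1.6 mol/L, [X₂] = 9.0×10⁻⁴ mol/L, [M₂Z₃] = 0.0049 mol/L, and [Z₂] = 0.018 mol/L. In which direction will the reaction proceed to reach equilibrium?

Q_c = [X₂]²·[Z₂] / ([G]³·[T]²·[M₂Z₃]) = (9.0×10⁻⁴)²·(0.018) / ((1.6)³·(0.018)²·(0.0049)) = 0.0022
Q_c = 0.0022 > K_c = 6.4×10⁻⁴, so the reverse reaction proceeds.

to the left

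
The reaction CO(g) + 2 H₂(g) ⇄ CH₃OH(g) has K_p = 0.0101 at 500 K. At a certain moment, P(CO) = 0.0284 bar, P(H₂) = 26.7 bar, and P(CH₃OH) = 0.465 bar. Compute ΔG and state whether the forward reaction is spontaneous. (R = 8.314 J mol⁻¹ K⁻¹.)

ΔG = 3.42 kJ/mol; the forward reaction is non-spontaneous

Q_p = P(CH₃OH) / (P(CO)·P(H₂)²) = (0.465) / ((0.0284)·(26.7)²) = 0.0230
ΔG = RT ln(Q_p/K_p) = (8.314 J mol⁻¹ K⁻¹)(500 K) × ln(0.0230/0.0101)
   = (4.157 kJ/mol)(0.8230) = 3.42 kJ/mol
ΔG > 0, so the forward reaction is non-spontaneous (proceeds in reverse).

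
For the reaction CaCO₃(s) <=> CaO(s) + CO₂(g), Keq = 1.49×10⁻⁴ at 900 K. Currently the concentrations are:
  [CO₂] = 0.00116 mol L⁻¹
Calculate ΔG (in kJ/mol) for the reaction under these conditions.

(CaCO₃, CaO are pure solids — omitted from Q.)
Q = [CO₂] = 0.00116
ΔG = RT ln(Q/Keq) = (8.314 J mol⁻¹ K⁻¹)(900 K) × ln(0.00116/1.49×10⁻⁴)
   = (7.483 kJ/mol)(2.052) = 15.4 kJ/mol
ΔG > 0, so the forward reaction is non-spontaneous (proceeds in reverse).

ΔG = 15.4 kJ/mol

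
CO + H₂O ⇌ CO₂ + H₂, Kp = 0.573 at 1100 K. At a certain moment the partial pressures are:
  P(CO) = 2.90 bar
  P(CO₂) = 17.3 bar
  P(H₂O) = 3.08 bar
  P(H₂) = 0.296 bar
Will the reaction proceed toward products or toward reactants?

at equilibrium

Qp = P(CO₂)·P(H₂) / (P(CO)·P(H₂O)) = (17.3)·(0.296) / ((2.90)·(3.08)) = 0.573
Qp = 0.573 = Kp, so the system is already at equilibrium.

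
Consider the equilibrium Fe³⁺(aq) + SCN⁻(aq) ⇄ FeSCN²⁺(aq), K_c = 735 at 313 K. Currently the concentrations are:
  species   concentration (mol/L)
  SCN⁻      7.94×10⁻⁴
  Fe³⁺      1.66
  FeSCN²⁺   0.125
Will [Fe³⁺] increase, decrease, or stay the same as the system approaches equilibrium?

Q_c = [FeSCN²⁺] / ([Fe³⁺]·[SCN⁻]) = (0.125) / ((1.66)·(7.94×10⁻⁴)) = 94.8
Q_c = 94.8 < K_c = 735: net forward reaction.
Fe³⁺ is a reactant, so it decreases.

decrease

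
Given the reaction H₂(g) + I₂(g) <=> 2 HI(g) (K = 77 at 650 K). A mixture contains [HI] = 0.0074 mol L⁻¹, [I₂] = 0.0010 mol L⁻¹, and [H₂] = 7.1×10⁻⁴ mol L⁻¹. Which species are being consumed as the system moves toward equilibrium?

none (at equilibrium)

Q = [HI]² / ([H₂]·[I₂]) = (0.0074)² / ((7.1×10⁻⁴)·(0.0010)) = 77
Q = 77 = K; the system is at equilibrium.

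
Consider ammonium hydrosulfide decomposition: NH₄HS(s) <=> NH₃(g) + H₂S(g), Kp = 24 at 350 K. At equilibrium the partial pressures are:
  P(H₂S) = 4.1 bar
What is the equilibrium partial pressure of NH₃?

P(NH₃) = 5.9 bar

(NH₄HS is a pure solid — omitted from Kp.)
At equilibrium, Kp = P(NH₃)·P(H₂S) = 24.
(P(NH₃))·(4.1) = 24
P(NH₃) = 5.85 = 5.9 bar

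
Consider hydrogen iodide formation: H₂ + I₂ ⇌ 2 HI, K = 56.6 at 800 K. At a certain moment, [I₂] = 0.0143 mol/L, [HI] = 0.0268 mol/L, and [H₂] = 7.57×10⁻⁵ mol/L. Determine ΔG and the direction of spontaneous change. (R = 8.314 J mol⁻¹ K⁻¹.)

ΔG = 16.4 kJ/mol; the forward reaction is non-spontaneous

Q = [HI]² / ([H₂]·[I₂]) = (0.0268)² / ((7.57×10⁻⁵)·(0.0143)) = 663
ΔG = RT ln(Q/K) = (8.314 J mol⁻¹ K⁻¹)(800 K) × ln(663/56.6)
   = (6.651 kJ/mol)(2.461) = 16.4 kJ/mol
ΔG > 0, so the forward reaction is non-spontaneous (proceeds in reverse).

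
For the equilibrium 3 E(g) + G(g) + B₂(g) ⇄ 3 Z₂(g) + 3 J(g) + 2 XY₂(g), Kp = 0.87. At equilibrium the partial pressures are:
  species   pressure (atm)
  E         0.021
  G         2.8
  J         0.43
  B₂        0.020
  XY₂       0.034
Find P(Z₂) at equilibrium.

At equilibrium, Kp = P(Z₂)³·P(J)³·P(XY₂)² / (P(E)³·P(G)·P(B₂)) = 0.87.
(P(Z₂))³·(0.43)³·(0.034)² / ((0.021)³·(2.8)·(0.020)) = 0.87
P(Z₂)³ = 0.00491 ⇒ P(Z₂) = 0.17 atm

P(Z₂) = 0.17 atm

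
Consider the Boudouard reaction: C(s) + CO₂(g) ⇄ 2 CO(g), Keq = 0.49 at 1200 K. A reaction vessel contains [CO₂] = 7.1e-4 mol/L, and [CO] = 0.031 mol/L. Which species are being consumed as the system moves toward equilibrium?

CO (products)

(C is a pure solid — omitted from Q.)
Q = [CO]² / [CO₂] = (0.031)² / (7.1e-4) = 1.4
Q = 1.4 > Keq = 0.49: net reverse reaction.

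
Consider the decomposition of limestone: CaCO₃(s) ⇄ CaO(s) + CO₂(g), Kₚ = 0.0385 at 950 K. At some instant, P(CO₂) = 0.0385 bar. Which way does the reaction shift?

at equilibrium

(CaCO₃, CaO are pure solids — omitted from Qₚ.)
Qₚ = P(CO₂) = 0.0385
Qₚ = 0.0385 = Kₚ, so the system is already at equilibrium.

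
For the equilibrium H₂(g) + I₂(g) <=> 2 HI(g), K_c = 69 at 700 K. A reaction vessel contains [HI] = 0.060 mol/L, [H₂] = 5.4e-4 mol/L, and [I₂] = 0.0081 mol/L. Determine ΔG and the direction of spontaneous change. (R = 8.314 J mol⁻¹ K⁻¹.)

Q_c = [HI]² / ([H₂]·[I₂]) = (0.060)² / ((5.4e-4)·(0.0081)) = 823
ΔG = RT ln(Q_c/K_c) = (8.314 J mol⁻¹ K⁻¹)(700 K) × ln(823/69)
   = (5.820 kJ/mol)(2.479) = 14.4 kJ/mol
ΔG > 0, so the forward reaction is non-spontaneous (proceeds in reverse).

ΔG = 14.4 kJ/mol; the forward reaction is non-spontaneous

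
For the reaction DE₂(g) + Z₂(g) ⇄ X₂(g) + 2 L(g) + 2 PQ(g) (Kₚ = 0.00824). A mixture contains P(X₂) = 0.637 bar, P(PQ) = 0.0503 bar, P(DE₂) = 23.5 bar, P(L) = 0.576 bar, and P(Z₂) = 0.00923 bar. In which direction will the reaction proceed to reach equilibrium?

toward products

Qₚ = P(X₂)·P(L)²·P(PQ)² / (P(DE₂)·P(Z₂)) = (0.637)·(0.576)²·(0.0503)² / ((23.5)·(0.00923)) = 0.00247
Qₚ = 0.00247 < Kₚ = 0.00824, so the forward reaction proceeds.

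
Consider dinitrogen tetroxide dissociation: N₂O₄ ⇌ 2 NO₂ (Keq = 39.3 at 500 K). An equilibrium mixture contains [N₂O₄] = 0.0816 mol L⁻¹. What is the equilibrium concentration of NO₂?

At equilibrium, Keq = [NO₂]² / [N₂O₄] = 39.3.
([NO₂])² / (0.0816) = 39.3
[NO₂]² = 3.21 ⇒ [NO₂] = 1.79 mol L⁻¹

[NO₂] = 1.79 mol L⁻¹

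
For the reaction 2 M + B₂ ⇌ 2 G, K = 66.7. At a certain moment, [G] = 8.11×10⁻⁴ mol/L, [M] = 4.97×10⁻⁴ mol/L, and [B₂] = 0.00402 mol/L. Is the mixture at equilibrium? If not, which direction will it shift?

Q = [G]² / ([M]²·[B₂]) = (8.11×10⁻⁴)² / ((4.97×10⁻⁴)²·(0.00402)) = 662
Q = 662 > K = 66.7: net reverse reaction.

no; Q > K, reaction proceeds in reverse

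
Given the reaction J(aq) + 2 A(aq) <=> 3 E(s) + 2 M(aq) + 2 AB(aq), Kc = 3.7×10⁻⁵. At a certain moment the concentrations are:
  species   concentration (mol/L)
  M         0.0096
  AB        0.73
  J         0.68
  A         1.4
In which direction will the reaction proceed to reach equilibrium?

no net change (already at equilibrium)

(E is a pure solid — omitted from Qc.)
Qc = [M]²·[AB]² / ([J]·[A]²) = (0.0096)²·(0.73)² / ((0.68)·(1.4)²) = 3.7×10⁻⁵
Qc = 3.7×10⁻⁵ = Kc, so the system is already at equilibrium.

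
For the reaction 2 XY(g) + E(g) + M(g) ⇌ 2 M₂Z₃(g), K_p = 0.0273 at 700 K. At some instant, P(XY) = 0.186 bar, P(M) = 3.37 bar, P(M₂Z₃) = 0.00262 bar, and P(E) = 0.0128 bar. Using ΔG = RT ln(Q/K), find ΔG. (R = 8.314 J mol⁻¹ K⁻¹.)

Q_p = P(M₂Z₃)² / (P(XY)²·P(E)·P(M)) = (0.00262)² / ((0.186)²·(0.0128)·(3.37)) = 0.00460
ΔG = RT ln(Q_p/K_p) = (8.314 J mol⁻¹ K⁻¹)(700 K) × ln(0.00460/0.0273)
   = (5.820 kJ/mol)(-1.781) = -10.4 kJ/mol
ΔG < 0, so the forward reaction is spontaneous (proceeds forward).

ΔG = -10.4 kJ/mol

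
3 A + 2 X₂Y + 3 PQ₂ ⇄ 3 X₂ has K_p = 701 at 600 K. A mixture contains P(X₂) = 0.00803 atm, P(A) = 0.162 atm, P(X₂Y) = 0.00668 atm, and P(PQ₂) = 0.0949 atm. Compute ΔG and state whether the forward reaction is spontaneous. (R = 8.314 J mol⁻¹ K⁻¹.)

Q_p = P(X₂)³ / (P(A)³·P(X₂Y)²·P(PQ₂)³) = (0.00803)³ / ((0.162)³·(0.00668)²·(0.0949)³) = 3190
ΔG = RT ln(Q_p/K_p) = (8.314 J mol⁻¹ K⁻¹)(600 K) × ln(3190/701)
   = (4.988 kJ/mol)(1.515) = 7.56 kJ/mol
ΔG > 0, so the forward reaction is non-spontaneous (proceeds in reverse).

ΔG = 7.56 kJ/mol; the forward reaction is non-spontaneous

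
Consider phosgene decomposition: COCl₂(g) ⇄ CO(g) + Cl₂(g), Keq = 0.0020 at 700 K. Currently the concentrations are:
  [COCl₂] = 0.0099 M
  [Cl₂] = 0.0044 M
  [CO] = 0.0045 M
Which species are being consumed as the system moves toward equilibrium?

none (at equilibrium)

Q = [CO]·[Cl₂] / [COCl₂] = (0.0045)·(0.0044) / (0.0099) = 0.0020
Q = 0.0020 = Keq; the system is at equilibrium.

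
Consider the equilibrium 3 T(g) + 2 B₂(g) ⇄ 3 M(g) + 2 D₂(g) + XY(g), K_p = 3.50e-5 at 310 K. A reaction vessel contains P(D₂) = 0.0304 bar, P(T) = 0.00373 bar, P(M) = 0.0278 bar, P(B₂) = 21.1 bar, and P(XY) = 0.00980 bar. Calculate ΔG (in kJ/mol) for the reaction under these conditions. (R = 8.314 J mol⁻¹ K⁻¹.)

ΔG = -3.67 kJ/mol

Q_p = P(M)³·P(D₂)²·P(XY) / (P(T)³·P(B₂)²) = (0.0278)³·(0.0304)²·(0.00980) / ((0.00373)³·(21.1)²) = 8.42e-6
ΔG = RT ln(Q_p/K_p) = (8.314 J mol⁻¹ K⁻¹)(310 K) × ln(8.42e-6/3.50e-5)
   = (2.577 kJ/mol)(-1.425) = -3.67 kJ/mol
ΔG < 0, so the forward reaction is spontaneous (proceeds forward).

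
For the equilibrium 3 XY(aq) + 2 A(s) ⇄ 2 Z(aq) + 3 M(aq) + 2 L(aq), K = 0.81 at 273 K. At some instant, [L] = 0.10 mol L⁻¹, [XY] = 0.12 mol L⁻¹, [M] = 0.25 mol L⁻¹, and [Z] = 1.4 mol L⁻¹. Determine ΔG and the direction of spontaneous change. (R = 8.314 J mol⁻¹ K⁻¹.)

ΔG = -3.45 kJ/mol; the forward reaction is spontaneous

(A is a pure solid — omitted from Q.)
Q = [Z]²·[M]³·[L]² / [XY]³ = (1.4)²·(0.25)³·(0.10)² / (0.12)³ = 0.177
ΔG = RT ln(Q/K) = (8.314 J mol⁻¹ K⁻¹)(273 K) × ln(0.177/0.81)
   = (2.270 kJ/mol)(-1.521) = -3.45 kJ/mol
ΔG < 0, so the forward reaction is spontaneous (proceeds forward).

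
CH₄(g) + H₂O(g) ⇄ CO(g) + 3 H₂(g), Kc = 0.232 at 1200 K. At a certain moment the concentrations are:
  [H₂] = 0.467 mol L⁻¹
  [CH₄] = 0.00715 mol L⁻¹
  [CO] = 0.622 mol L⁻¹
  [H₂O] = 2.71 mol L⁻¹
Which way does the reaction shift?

reverse (toward reactants)

Qc = [CO]·[H₂]³ / ([CH₄]·[H₂O]) = (0.622)·(0.467)³ / ((0.00715)·(2.71)) = 3.27
Qc = 3.27 > Kc = 0.232, so the reverse reaction proceeds.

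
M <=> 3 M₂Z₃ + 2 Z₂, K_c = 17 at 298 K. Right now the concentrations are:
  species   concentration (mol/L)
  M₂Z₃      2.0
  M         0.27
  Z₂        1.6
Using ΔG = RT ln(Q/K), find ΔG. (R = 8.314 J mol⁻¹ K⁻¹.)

Q_c = [M₂Z₃]³·[Z₂]² / [M] = (2.0)³·(1.6)² / (0.27) = 75.9
ΔG = RT ln(Q_c/K_c) = (8.314 J mol⁻¹ K⁻¹)(298 K) × ln(75.9/17)
   = (2.478 kJ/mol)(1.496) = 3.71 kJ/mol
ΔG > 0, so the forward reaction is non-spontaneous (proceeds in reverse).

ΔG = 3.71 kJ/mol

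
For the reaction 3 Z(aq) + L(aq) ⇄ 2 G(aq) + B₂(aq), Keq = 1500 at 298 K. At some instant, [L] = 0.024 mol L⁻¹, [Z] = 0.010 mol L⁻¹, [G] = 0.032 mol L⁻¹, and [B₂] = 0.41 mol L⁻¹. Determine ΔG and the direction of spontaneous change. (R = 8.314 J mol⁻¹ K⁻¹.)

ΔG = 6.09 kJ/mol; the forward reaction is non-spontaneous

Q = [G]²·[B₂] / ([Z]³·[L]) = (0.032)²·(0.41) / ((0.010)³·(0.024)) = 17500
ΔG = RT ln(Q/Keq) = (8.314 J mol⁻¹ K⁻¹)(298 K) × ln(17500/1500)
   = (2.478 kJ/mol)(2.457) = 6.09 kJ/mol
ΔG > 0, so the forward reaction is non-spontaneous (proceeds in reverse).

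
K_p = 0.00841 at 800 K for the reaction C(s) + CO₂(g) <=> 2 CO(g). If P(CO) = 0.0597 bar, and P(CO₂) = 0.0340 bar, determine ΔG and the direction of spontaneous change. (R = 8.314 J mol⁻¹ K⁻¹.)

ΔG = 16.8 kJ/mol; the forward reaction is non-spontaneous

(C is a pure solid — omitted from Q_p.)
Q_p = P(CO)² / P(CO₂) = (0.0597)² / (0.0340) = 0.105
ΔG = RT ln(Q_p/K_p) = (8.314 J mol⁻¹ K⁻¹)(800 K) × ln(0.105/0.00841)
   = (6.651 kJ/mol)(2.525) = 16.8 kJ/mol
ΔG > 0, so the forward reaction is non-spontaneous (proceeds in reverse).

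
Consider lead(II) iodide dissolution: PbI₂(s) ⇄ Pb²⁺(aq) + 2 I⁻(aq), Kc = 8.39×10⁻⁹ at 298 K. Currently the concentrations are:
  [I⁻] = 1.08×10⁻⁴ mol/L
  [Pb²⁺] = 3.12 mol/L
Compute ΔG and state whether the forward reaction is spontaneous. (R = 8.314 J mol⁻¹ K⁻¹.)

ΔG = 3.64 kJ/mol; the forward reaction is non-spontaneous

(PbI₂ is a pure solid — omitted from Qc.)
Qc = [Pb²⁺]·[I⁻]² = (3.12)·(1.08×10⁻⁴)² = 3.64×10⁻⁸
ΔG = RT ln(Qc/Kc) = (8.314 J mol⁻¹ K⁻¹)(298 K) × ln(3.64×10⁻⁸/8.39×10⁻⁹)
   = (2.478 kJ/mol)(1.468) = 3.64 kJ/mol
ΔG > 0, so the forward reaction is non-spontaneous (proceeds in reverse).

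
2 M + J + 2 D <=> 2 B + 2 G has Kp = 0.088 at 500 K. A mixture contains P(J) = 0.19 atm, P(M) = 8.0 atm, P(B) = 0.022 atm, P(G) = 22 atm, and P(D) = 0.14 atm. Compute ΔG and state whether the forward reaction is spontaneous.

Qp = P(B)²·P(G)² / (P(M)²·P(J)·P(D)²) = (0.022)²·(22)² / ((8.0)²·(0.19)·(0.14)²) = 0.983
ΔG = RT ln(Qp/Kp) = (8.314 J mol⁻¹ K⁻¹)(500 K) × ln(0.983/0.088)
   = (4.157 kJ/mol)(2.413) = 10.0 kJ/mol
ΔG > 0, so the forward reaction is non-spontaneous (proceeds in reverse).

ΔG = 10.0 kJ/mol; the forward reaction is non-spontaneous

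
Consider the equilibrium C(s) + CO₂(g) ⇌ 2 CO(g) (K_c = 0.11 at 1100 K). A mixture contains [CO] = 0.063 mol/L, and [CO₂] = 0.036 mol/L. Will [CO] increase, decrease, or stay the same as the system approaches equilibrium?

(C is a pure solid — omitted from Q_c.)
Q_c = [CO]² / [CO₂] = (0.063)² / (0.036) = 0.11
Q_c = 0.11 = K_c; the system is at equilibrium.

stay the same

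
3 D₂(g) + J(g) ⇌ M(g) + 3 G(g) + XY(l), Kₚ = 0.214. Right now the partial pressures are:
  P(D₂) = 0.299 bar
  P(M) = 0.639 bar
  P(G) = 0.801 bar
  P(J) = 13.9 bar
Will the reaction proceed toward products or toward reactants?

(XY is a pure liquid — omitted from Qₚ.)
Qₚ = P(M)·P(G)³ / (P(D₂)³·P(J)) = (0.639)·(0.801)³ / ((0.299)³·(13.9)) = 0.884
Qₚ = 0.884 > Kₚ = 0.214, so the reverse reaction proceeds.

reverse (toward reactants)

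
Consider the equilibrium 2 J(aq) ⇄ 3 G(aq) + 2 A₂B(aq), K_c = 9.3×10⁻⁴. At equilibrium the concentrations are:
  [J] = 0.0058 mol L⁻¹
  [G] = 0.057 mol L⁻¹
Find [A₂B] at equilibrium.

[A₂B] = 0.013 mol L⁻¹

At equilibrium, K_c = [G]³·[A₂B]² / [J]² = 9.3×10⁻⁴.
(0.057)³·([A₂B])² / (0.0058)² = 9.3×10⁻⁴
[A₂B]² = 1.69×10⁻⁴ ⇒ [A₂B] = 0.013 mol L⁻¹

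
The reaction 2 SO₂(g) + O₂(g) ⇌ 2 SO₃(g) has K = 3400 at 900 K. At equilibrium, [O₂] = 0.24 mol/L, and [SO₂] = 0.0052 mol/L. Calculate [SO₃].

At equilibrium, K = [SO₃]² / ([SO₂]²·[O₂]) = 3400.
([SO₃])² / ((0.0052)²·(0.24)) = 3400
[SO₃]² = 0.0221 ⇒ [SO₃] = 0.15 mol/L

[SO₃] = 0.15 mol/L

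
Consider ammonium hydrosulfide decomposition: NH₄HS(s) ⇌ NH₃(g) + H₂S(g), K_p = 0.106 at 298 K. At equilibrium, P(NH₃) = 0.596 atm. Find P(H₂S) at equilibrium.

P(H₂S) = 0.178 atm

(NH₄HS is a pure solid — omitted from K_p.)
At equilibrium, K_p = P(NH₃)·P(H₂S) = 0.106.
(0.596)·(P(H₂S)) = 0.106
P(H₂S) = 0.178 atm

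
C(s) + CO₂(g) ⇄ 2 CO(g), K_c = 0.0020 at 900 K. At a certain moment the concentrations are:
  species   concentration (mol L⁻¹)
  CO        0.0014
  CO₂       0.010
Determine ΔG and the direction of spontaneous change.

ΔG = -17.4 kJ/mol; the forward reaction is spontaneous

(C is a pure solid — omitted from Q_c.)
Q_c = [CO]² / [CO₂] = (0.0014)² / (0.010) = 1.96e-4
ΔG = RT ln(Q_c/K_c) = (8.314 J mol⁻¹ K⁻¹)(900 K) × ln(1.96e-4/0.0020)
   = (7.483 kJ/mol)(-2.323) = -17.4 kJ/mol
ΔG < 0, so the forward reaction is spontaneous (proceeds forward).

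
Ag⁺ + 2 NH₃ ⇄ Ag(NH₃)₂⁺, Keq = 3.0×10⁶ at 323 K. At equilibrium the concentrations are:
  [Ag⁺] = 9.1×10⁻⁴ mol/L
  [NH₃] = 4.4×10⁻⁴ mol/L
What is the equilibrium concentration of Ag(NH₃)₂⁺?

At equilibrium, Keq = [Ag(NH₃)₂⁺] / ([Ag⁺]·[NH₃]²) = 3.0×10⁶.
([Ag(NH₃)₂⁺]) / ((9.1×10⁻⁴)·(4.4×10⁻⁴)²) = 3.0×10⁶
[Ag(NH₃)₂⁺] = 5.29×10⁻⁴ = 5.3×10⁻⁴ mol/L

[Ag(NH₃)₂⁺] = 5.3×10⁻⁴ mol/L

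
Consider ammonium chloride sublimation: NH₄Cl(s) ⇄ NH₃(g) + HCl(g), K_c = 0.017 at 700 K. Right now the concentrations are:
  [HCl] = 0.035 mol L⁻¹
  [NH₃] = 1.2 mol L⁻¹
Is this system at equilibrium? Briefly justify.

(NH₄Cl is a pure solid — omitted from Q_c.)
Q_c = [NH₃]·[HCl] = (1.2)·(0.035) = 0.042
Q_c = 0.042 > K_c = 0.017: net reverse reaction.

no; Q > K, reaction proceeds in reverse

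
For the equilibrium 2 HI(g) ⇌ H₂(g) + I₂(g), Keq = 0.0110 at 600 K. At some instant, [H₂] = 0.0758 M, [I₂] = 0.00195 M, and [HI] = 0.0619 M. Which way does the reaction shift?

Q = [H₂]·[I₂] / [HI]² = (0.0758)·(0.00195) / (0.0619)² = 0.0386
Q = 0.0386 > Keq = 0.0110, so the reverse reaction proceeds.

to the left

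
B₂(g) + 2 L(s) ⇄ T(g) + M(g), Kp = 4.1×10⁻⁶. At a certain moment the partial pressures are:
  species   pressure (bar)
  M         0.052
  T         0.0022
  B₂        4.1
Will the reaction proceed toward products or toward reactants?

to the left

(L is a pure solid — omitted from Qp.)
Qp = P(T)·P(M) / P(B₂) = (0.0022)·(0.052) / (4.1) = 2.8×10⁻⁵
Qp = 2.8×10⁻⁵ > Kp = 4.1×10⁻⁶, so the reverse reaction proceeds.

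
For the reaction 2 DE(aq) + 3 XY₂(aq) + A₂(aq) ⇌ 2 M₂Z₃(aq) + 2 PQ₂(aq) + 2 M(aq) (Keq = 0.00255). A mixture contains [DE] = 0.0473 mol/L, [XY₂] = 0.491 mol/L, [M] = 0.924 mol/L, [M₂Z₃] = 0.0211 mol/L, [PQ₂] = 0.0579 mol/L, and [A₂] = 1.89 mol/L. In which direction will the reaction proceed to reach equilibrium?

at equilibrium

Q = [M₂Z₃]²·[PQ₂]²·[M]² / ([DE]²·[XY₂]³·[A₂]) = (0.0211)²·(0.0579)²·(0.924)² / ((0.0473)²·(0.491)³·(1.89)) = 0.00255
Q = 0.00255 = Keq, so the system is already at equilibrium.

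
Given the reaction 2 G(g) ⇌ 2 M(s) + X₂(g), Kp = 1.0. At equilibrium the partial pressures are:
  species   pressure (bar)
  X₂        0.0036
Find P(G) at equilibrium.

(M is a pure solid — omitted from Kp.)
At equilibrium, Kp = P(X₂) / P(G)² = 1.0.
(0.0036) / (P(G))² = 1.0
P(G)² = 0.00360 ⇒ P(G) = 0.060 bar

P(G) = 0.060 bar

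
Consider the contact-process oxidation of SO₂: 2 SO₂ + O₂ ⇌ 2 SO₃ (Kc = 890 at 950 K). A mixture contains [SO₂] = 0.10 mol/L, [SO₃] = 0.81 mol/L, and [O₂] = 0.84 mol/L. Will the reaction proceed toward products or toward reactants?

toward products

Qc = [SO₃]² / ([SO₂]²·[O₂]) = (0.81)² / ((0.10)²·(0.84)) = 78
Qc = 78 < Kc = 890, so the forward reaction proceeds.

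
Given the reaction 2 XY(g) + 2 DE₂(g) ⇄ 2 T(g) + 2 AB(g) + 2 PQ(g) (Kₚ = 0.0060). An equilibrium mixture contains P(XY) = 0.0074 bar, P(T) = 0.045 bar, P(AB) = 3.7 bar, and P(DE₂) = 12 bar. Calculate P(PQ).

P(PQ) = 0.041 bar

At equilibrium, Kₚ = P(T)²·P(AB)²·P(PQ)² / (P(XY)²·P(DE₂)²) = 0.0060.
(0.045)²·(3.7)²·(P(PQ))² / ((0.0074)²·(12)²) = 0.0060
P(PQ)² = 0.00171 ⇒ P(PQ) = 0.041 bar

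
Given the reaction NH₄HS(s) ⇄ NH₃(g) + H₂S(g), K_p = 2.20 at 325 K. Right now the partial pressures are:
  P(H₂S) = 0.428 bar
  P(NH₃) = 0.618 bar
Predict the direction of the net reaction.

(NH₄HS is a pure solid — omitted from Q_p.)
Q_p = P(NH₃)·P(H₂S) = (0.618)·(0.428) = 0.265
Q_p = 0.265 < K_p = 2.20, so the forward reaction proceeds.

toward products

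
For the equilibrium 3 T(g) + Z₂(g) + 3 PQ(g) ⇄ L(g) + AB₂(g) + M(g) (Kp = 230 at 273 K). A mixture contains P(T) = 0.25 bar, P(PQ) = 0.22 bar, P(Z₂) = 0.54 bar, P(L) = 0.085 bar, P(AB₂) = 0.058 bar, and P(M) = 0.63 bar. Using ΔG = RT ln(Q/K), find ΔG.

ΔG = -4.30 kJ/mol

Qp = P(L)·P(AB₂)·P(M) / (P(T)³·P(Z₂)·P(PQ)³) = (0.085)·(0.058)·(0.63) / ((0.25)³·(0.54)·(0.22)³) = 34.6
ΔG = RT ln(Qp/Kp) = (8.314 J mol⁻¹ K⁻¹)(273 K) × ln(34.6/230)
   = (2.270 kJ/mol)(-1.894) = -4.30 kJ/mol
ΔG < 0, so the forward reaction is spontaneous (proceeds forward).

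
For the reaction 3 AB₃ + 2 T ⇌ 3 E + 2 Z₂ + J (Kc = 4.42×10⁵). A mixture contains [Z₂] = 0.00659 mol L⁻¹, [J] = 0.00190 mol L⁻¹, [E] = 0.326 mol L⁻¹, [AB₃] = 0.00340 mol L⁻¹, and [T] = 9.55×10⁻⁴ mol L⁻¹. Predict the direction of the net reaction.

forward (toward products)

Qc = [E]³·[Z₂]²·[J] / ([AB₃]³·[T]²) = (0.326)³·(0.00659)²·(0.00190) / ((0.00340)³·(9.55×10⁻⁴)²) = 79800
Qc = 79800 < Kc = 4.42×10⁵, so the forward reaction proceeds.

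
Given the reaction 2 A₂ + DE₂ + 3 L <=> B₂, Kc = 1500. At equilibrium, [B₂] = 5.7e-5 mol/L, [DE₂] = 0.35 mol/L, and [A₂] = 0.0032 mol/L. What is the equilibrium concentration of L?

At equilibrium, Kc = [B₂] / ([A₂]²·[DE₂]·[L]³) = 1500.
(5.7e-5) / ((0.0032)²·(0.35)·([L])³) = 1500
[L]³ = 0.0106 ⇒ [L] = 0.22 mol/L

[L] = 0.22 mol/L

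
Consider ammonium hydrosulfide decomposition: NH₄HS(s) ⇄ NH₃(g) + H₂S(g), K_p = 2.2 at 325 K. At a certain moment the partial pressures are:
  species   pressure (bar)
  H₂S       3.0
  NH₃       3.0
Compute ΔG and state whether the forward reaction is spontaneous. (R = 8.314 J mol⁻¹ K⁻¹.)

ΔG = 3.81 kJ/mol; the forward reaction is non-spontaneous

(NH₄HS is a pure solid — omitted from Q_p.)
Q_p = P(NH₃)·P(H₂S) = (3.0)·(3.0) = 9.00
ΔG = RT ln(Q_p/K_p) = (8.314 J mol⁻¹ K⁻¹)(325 K) × ln(9.00/2.2)
   = (2.702 kJ/mol)(1.409) = 3.81 kJ/mol
ΔG > 0, so the forward reaction is non-spontaneous (proceeds in reverse).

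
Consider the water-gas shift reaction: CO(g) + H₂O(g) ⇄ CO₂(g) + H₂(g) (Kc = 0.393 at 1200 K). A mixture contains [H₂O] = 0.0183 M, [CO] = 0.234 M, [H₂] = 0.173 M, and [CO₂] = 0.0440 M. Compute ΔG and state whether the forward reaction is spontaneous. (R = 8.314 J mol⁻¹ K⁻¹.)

ΔG = 15.1 kJ/mol; the forward reaction is non-spontaneous

Qc = [CO₂]·[H₂] / ([CO]·[H₂O]) = (0.0440)·(0.173) / ((0.234)·(0.0183)) = 1.78
ΔG = RT ln(Qc/Kc) = (8.314 J mol⁻¹ K⁻¹)(1200 K) × ln(1.78/0.393)
   = (9.977 kJ/mol)(1.511) = 15.1 kJ/mol
ΔG > 0, so the forward reaction is non-spontaneous (proceeds in reverse).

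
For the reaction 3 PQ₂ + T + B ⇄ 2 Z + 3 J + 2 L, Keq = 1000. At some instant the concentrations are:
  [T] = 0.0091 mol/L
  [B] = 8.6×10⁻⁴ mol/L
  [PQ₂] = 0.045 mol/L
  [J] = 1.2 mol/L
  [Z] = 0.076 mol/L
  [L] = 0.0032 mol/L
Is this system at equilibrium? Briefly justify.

no; Q < K, reaction proceeds forward

Q = [Z]²·[J]³·[L]² / ([PQ₂]³·[T]·[B]) = (0.076)²·(1.2)³·(0.0032)² / ((0.045)³·(0.0091)·(8.6×10⁻⁴)) = 140
Q = 140 < Keq = 1000: net forward reaction.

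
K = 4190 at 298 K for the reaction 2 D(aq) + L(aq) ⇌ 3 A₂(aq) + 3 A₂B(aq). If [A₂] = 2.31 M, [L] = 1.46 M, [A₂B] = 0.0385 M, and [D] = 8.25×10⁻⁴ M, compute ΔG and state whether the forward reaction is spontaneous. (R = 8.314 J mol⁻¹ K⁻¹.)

Q = [A₂]³·[A₂B]³ / ([D]²·[L]) = (2.31)³·(0.0385)³ / ((8.25×10⁻⁴)²·(1.46)) = 708
ΔG = RT ln(Q/K) = (8.314 J mol⁻¹ K⁻¹)(298 K) × ln(708/4190)
   = (2.478 kJ/mol)(-1.778) = -4.41 kJ/mol
ΔG < 0, so the forward reaction is spontaneous (proceeds forward).

ΔG = -4.41 kJ/mol; the forward reaction is spontaneous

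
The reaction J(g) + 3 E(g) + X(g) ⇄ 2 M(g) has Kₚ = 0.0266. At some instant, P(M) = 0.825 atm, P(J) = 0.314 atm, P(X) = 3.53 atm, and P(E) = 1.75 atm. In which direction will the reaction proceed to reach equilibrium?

toward reactants

Qₚ = P(M)² / (P(J)·P(E)³·P(X)) = (0.825)² / ((0.314)·(1.75)³·(3.53)) = 0.115
Qₚ = 0.115 > Kₚ = 0.0266, so the reverse reaction proceeds.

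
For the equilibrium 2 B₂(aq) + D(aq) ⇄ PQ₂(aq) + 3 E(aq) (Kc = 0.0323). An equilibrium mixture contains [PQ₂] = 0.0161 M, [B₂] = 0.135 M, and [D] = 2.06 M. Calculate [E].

[E] = 0.422 M

At equilibrium, Kc = [PQ₂]·[E]³ / ([B₂]²·[D]) = 0.0323.
(0.0161)·([E])³ / ((0.135)²·(2.06)) = 0.0323
[E]³ = 0.0753 ⇒ [E] = 0.422 M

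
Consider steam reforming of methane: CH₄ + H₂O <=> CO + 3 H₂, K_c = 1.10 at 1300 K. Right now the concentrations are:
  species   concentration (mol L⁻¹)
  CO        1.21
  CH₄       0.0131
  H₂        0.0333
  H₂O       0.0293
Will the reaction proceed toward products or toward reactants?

in the forward direction

Q_c = [CO]·[H₂]³ / ([CH₄]·[H₂O]) = (1.21)·(0.0333)³ / ((0.0131)·(0.0293)) = 0.116
Q_c = 0.116 < K_c = 1.10, so the forward reaction proceeds.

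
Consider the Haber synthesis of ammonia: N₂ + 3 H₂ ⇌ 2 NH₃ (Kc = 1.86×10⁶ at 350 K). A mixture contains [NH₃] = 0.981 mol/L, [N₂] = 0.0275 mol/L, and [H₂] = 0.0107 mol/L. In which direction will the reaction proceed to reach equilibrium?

to the left

Qc = [NH₃]² / ([N₂]·[H₂]³) = (0.981)² / ((0.0275)·(0.0107)³) = 2.86×10⁷
Qc = 2.86×10⁷ > Kc = 1.86×10⁶, so the reverse reaction proceeds.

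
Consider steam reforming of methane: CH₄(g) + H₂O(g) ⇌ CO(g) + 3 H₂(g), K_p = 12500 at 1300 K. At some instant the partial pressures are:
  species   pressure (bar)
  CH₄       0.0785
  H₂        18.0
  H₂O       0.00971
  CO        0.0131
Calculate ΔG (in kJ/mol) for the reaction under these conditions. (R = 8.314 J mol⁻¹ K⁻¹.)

Q_p = P(CO)·P(H₂)³ / (P(CH₄)·P(H₂O)) = (0.0131)·(18.0)³ / ((0.0785)·(0.00971)) = 1.00e5
ΔG = RT ln(Q_p/K_p) = (8.314 J mol⁻¹ K⁻¹)(1300 K) × ln(1.00e5/12500)
   = (10.81 kJ/mol)(2.079) = 22.5 kJ/mol
ΔG > 0, so the forward reaction is non-spontaneous (proceeds in reverse).

ΔG = 22.5 kJ/mol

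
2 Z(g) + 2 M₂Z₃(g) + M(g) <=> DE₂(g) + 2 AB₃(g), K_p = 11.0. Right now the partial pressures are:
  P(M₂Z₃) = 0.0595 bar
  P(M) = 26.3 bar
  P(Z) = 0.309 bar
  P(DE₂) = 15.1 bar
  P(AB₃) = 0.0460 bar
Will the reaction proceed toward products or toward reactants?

Q_p = P(DE₂)·P(AB₃)² / (P(Z)²·P(M₂Z₃)²·P(M)) = (15.1)·(0.0460)² / ((0.309)²·(0.0595)²·(26.3)) = 3.59
Q_p = 3.59 < K_p = 11.0, so the forward reaction proceeds.

forward (toward products)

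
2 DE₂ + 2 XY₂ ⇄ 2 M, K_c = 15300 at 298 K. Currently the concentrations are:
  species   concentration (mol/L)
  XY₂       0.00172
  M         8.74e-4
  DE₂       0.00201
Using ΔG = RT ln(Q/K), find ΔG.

Q_c = [M]² / ([DE₂]²·[XY₂]²) = (8.74e-4)² / ((0.00201)²·(0.00172)²) = 63900
ΔG = RT ln(Q_c/K_c) = (8.314 J mol⁻¹ K⁻¹)(298 K) × ln(63900/15300)
   = (2.478 kJ/mol)(1.429) = 3.54 kJ/mol
ΔG > 0, so the forward reaction is non-spontaneous (proceeds in reverse).

ΔG = 3.54 kJ/mol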